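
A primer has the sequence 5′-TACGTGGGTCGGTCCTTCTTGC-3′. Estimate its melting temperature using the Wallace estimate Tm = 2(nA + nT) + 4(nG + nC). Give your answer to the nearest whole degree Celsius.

70°C

Base counts: A=1, T=8, G=7, C=6 (length 22).
Tm = 2·(1+8) + 4·(7+6) = 2·9 + 4·13 = 18 + 52 = 70°C.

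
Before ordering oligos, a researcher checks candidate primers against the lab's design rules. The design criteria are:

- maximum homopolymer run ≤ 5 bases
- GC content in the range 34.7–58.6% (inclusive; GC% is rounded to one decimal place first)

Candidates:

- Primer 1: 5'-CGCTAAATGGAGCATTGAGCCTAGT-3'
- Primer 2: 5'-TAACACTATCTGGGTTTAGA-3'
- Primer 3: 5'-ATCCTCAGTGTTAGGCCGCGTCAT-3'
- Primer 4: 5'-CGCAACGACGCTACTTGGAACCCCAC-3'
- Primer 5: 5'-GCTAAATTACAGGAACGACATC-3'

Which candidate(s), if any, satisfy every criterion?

Primer 1 (25 nt, A=7 T=6 G=7 C=5): longest run = 3 ✓; GC 12/25 = 48.0% ✓ — passes.
Primer 2 (20 nt, A=6 T=7 G=4 C=3): longest run = 3 ✓; GC 7/20 = 35.0% ✓ — passes.
Primer 3 (24 nt, A=4 T=7 G=6 C=7): longest run = 2 ✓; GC 13/24 = 54.2% ✓ — passes.
Primer 4 (26 nt, A=7 T=3 G=5 C=11): longest run = 4 ✓; GC 16/26 = 61.5%, outside 34.7–58.6% ✗ — fails.
Primer 5 (22 nt, A=9 T=4 G=4 C=5): longest run = 3 ✓; GC 9/22 = 40.9% ✓ — passes.

Primer 1, Primer 2, Primer 3 and Primer 5.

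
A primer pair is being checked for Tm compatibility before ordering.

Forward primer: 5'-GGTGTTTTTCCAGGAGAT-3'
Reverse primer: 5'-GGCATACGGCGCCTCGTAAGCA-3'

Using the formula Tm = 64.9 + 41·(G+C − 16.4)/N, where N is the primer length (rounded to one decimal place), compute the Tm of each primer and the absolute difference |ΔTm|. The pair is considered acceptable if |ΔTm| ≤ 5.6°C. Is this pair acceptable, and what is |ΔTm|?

|ΔTm| = 14.6°C; the pair is not acceptable.

Forward: G+C = 8, N = 18 → Tm = 64.9 + 41·(8 − 16.4)/18 = 45.8°C.
Reverse: G+C = 14, N = 22 → Tm = 64.9 + 41·(14 − 16.4)/22 = 60.4°C.
|ΔTm| = |45.8 − 60.4| = 14.6°C, > 5.6°C.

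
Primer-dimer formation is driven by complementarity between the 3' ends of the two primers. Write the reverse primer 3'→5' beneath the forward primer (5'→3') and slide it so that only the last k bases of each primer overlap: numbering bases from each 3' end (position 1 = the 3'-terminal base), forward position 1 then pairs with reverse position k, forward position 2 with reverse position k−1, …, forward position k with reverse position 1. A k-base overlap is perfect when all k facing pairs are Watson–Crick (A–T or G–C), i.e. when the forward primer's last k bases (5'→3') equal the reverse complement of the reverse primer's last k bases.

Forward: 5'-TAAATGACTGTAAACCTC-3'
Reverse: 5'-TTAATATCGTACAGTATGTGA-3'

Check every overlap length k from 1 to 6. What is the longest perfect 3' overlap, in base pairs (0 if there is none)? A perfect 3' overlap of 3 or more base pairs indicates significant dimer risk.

Longest perfect overlap: 2 complementary base pairs; below the dimer-risk threshold (threshold 3).

Last 6 bases (5'→3') — forward …AACCTC, reverse …ATGTGA.
Reverse complement of the reverse primer's last 6 bases: TCACAT; its first k bases are the reverse complement of the reverse primer's last k bases, so a perfect k-base overlap needs the forward primer's last k bases to equal them.
Comparing (forward last k vs required): k=1: C vs T ✗; k=2: TC vs TC ✓; k=3: CTC vs TCA ✗; k=4: CCTC vs TCAC ✗; k=5: ACCTC vs TCACA ✗; k=6: AACCTC vs TCACAT ✗.
Only k = 2 is perfect, so the longest perfect 3' overlap is 2.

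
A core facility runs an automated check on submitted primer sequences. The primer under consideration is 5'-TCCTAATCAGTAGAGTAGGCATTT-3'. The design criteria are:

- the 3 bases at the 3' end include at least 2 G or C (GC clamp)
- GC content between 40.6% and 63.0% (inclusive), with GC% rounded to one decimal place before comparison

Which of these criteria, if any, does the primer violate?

Base counts: A=7, T=8, G=5, C=4 (length 24).
GC clamp: 3' end TTT has 0 G/C, need ≥2 ✗
GC content: GC 9/24 = 37.5%, outside 40.6–63.0% ✗

Fails: GC clamp, GC content.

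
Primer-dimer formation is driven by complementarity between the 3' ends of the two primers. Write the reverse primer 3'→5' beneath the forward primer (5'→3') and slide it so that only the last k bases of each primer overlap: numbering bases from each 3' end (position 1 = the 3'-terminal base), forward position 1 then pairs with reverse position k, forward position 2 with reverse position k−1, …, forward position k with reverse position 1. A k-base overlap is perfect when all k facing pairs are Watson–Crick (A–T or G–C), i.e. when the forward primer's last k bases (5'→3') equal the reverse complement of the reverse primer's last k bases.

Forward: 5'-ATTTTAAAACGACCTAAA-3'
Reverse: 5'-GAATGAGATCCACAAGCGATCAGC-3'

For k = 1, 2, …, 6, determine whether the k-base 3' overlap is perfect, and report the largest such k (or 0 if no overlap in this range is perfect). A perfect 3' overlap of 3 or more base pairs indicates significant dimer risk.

Longest perfect overlap: 0 complementary base pairs; below the dimer-risk threshold (threshold 3).

Last 6 bases (5'→3') — forward …CCTAAA, reverse …ATCAGC.
Reverse complement of the reverse primer's last 6 bases: GCTGAT; its first k bases are the reverse complement of the reverse primer's last k bases, so a perfect k-base overlap needs the forward primer's last k bases to equal them.
Comparing (forward last k vs required): k=1: A vs G ✗; k=2: AA vs GC ✗; k=3: AAA vs GCT ✗; k=4: TAAA vs GCTG ✗; k=5: CTAAA vs GCTGA ✗; k=6: CCTAAA vs GCTGAT ✗.
No overlap length from 1 to 6 is perfect, so the longest perfect 3' overlap is 0.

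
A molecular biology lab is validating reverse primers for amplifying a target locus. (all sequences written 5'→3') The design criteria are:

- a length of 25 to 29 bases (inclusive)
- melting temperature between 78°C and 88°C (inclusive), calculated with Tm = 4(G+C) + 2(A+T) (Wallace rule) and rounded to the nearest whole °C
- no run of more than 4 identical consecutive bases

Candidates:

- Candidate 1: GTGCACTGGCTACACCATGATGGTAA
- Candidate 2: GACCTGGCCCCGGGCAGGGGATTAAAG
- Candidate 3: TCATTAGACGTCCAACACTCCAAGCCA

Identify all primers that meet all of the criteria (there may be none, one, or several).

Candidate 1 (26 nt, A=7 T=6 G=7 C=6): length 26 ✓; Tm = 2·13 + 4·13 = 78°C ✓; longest run = 2 ✓ — passes.
Candidate 2 (27 nt, A=6 T=3 G=11 C=7): length 27 ✓; Tm = 2·9 + 4·18 = 90°C, outside 78–88°C ✗; longest run = 4 ✓ — fails.
Candidate 3 (27 nt, A=9 T=5 G=3 C=10): length 27 ✓; Tm = 2·14 + 4·13 = 80°C ✓; longest run = 2 ✓ — passes.

Candidate 1 and Candidate 3.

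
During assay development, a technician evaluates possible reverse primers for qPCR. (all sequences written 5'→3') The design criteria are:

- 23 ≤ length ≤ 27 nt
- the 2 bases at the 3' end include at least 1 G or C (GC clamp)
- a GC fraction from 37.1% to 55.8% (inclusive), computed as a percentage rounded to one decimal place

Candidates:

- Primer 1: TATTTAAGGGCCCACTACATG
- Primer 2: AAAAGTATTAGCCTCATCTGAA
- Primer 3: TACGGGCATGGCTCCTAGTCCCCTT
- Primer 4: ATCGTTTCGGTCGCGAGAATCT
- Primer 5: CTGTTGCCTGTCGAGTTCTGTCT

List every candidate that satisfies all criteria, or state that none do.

Primer 1 (21 nt, A=6 T=6 G=4 C=5): length 21, outside 23–27 ✗; 3' end TG has 1 G/C ✓; GC 9/21 = 42.9% ✓ — fails.
Primer 2 (22 nt, A=9 T=6 G=3 C=4): length 22, outside 23–27 ✗; 3' end AA has 0 G/C, need ≥1 ✗; GC 7/22 = 31.8%, outside 37.1–55.8% ✗ — fails.
Primer 3 (25 nt, A=3 T=7 G=6 C=9): length 25 ✓; 3' end TT has 0 G/C, need ≥1 ✗; GC 15/25 = 60.0%, outside 37.1–55.8% ✗ — fails.
Primer 4 (22 nt, A=4 T=7 G=6 C=5): length 22, outside 23–27 ✗; 3' end CT has 1 G/C ✓; GC 11/22 = 50.0% ✓ — fails.
Primer 5 (23 nt, A=1 T=10 G=6 C=6): length 23 ✓; 3' end CT has 1 G/C ✓; GC 12/23 = 52.2% ✓ — passes.

Primer 5 only.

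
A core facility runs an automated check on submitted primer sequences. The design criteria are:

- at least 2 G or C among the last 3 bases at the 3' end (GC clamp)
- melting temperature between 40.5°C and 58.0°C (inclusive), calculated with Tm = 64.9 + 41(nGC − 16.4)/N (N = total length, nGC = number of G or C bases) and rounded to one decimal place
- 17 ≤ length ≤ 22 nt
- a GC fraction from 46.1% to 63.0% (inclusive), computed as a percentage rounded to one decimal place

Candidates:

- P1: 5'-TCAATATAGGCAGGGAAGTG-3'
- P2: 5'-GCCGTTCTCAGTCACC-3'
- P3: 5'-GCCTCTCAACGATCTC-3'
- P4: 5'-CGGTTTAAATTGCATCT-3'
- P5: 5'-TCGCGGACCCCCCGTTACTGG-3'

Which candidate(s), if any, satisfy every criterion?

None of the candidates satisfy all criteria.

P1 (20 nt, A=7 T=4 G=7 C=2): 3' end GTG has 2 G/C ✓; Tm = 64.9 + 41·(9 − 16.4)/20 = 49.7°C ✓; length 20 ✓; GC 9/20 = 45.0%, outside 46.1–63.0% ✗ — fails.
P2 (16 nt, A=2 T=4 G=3 C=7): 3' end ACC has 2 G/C ✓; Tm = 64.9 + 41·(10 − 16.4)/16 = 48.5°C ✓; length 16, outside 17–22 ✗; GC 10/16 = 62.5% ✓ — fails.
P3 (16 nt, A=3 T=4 G=2 C=7): 3' end CTC has 2 G/C ✓; Tm = 64.9 + 41·(9 − 16.4)/16 = 45.9°C ✓; length 16, outside 17–22 ✗; GC 9/16 = 56.3% ✓ — fails.
P4 (17 nt, A=4 T=7 G=3 C=3): 3' end TCT has 1 G/C, need ≥2 ✗; Tm = 64.9 + 41·(6 − 16.4)/17 = 39.8°C, outside 40.5–58.0°C ✗; length 17 ✓; GC 6/17 = 35.3%, outside 46.1–63.0% ✗ — fails.
P5 (21 nt, A=2 T=4 G=6 C=9): 3' end TGG has 2 G/C ✓; Tm = 64.9 + 41·(15 − 16.4)/21 = 62.2°C, outside 40.5–58.0°C ✗; length 21 ✓; GC 15/21 = 71.4%, outside 46.1–63.0% ✗ — fails.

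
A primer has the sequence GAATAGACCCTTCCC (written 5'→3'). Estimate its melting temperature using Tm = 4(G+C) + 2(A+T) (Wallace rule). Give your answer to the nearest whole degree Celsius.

Base counts: A=4, T=3, G=2, C=6 (length 15).
Tm = 2·(4+3) + 4·(2+6) = 2·7 + 4·8 = 14 + 32 = 46°C.

46°C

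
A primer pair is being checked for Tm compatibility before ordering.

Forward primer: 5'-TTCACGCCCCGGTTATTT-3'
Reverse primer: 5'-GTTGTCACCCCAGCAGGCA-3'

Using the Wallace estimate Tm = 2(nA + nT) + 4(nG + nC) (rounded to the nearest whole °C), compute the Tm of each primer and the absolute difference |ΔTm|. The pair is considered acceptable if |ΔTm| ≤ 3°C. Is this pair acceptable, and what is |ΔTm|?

|ΔTm| = 8°C; the pair is not acceptable.

Forward: A=2 T=7 G=3 C=6 → Tm = 2·9 + 4·9 = 54°C.
Reverse: A=4 T=3 G=5 C=7 → Tm = 2·7 + 4·12 = 62°C.
|ΔTm| = |54 − 62| = 8°C, > 3°C.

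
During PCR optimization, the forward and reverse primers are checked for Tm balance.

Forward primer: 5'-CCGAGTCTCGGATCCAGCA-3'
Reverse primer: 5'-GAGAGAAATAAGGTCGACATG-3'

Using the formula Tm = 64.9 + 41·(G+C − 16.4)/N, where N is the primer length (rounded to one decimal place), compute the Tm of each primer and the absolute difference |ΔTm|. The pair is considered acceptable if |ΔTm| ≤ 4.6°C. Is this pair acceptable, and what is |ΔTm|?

Forward: G+C = 12, N = 19 → Tm = 64.9 + 41·(12 − 16.4)/19 = 55.4°C.
Reverse: G+C = 9, N = 21 → Tm = 64.9 + 41·(9 − 16.4)/21 = 50.5°C.
|ΔTm| = |55.4 − 50.5| = 4.9°C, > 4.6°C.

|ΔTm| = 4.9°C; the pair is not acceptable.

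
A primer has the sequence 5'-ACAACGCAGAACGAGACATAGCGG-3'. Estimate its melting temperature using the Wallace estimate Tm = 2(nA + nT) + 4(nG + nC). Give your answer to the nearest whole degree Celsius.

Base counts: A=10, T=1, G=7, C=6 (length 24).
Tm = 2·(10+1) + 4·(7+6) = 2·11 + 4·13 = 22 + 52 = 74°C.

74°C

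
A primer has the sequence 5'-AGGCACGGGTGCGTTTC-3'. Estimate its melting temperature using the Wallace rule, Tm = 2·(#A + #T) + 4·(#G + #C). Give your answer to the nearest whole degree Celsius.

56°C

Base counts: A=2, T=4, G=7, C=4 (length 17).
Tm = 2·(2+4) + 4·(7+4) = 2·6 + 4·11 = 12 + 44 = 56°C.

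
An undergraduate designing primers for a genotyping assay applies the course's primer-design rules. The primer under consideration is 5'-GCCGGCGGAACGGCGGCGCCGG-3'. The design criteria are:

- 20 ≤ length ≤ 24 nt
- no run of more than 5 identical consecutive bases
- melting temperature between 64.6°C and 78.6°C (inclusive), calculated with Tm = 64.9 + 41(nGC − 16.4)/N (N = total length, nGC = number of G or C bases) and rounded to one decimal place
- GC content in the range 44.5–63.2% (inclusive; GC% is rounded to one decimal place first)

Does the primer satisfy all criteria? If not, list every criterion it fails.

Fails: GC content.

Base counts: A=2, T=0, G=12, C=8 (length 22).
length: length 22 ✓
homopolymer run: longest run = 2 ✓
Tm: Tm = 64.9 + 41·(20 − 16.4)/22 = 71.6°C ✓
GC content: GC 20/22 = 90.9%, outside 44.5–63.2% ✗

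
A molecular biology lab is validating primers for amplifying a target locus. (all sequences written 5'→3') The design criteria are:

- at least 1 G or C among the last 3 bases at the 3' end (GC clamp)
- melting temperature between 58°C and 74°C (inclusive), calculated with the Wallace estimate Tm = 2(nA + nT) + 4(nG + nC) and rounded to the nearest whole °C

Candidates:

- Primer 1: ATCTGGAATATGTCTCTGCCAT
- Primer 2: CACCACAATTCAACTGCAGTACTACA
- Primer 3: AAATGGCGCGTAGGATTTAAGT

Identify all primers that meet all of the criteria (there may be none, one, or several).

Primer 1 (22 nt, A=5 T=8 G=4 C=5): 3' end CAT has 1 G/C ✓; Tm = 2·13 + 4·9 = 62°C ✓ — passes.
Primer 2 (26 nt, A=10 T=5 G=2 C=9): 3' end ACA has 1 G/C ✓; Tm = 2·15 + 4·11 = 74°C ✓ — passes.
Primer 3 (22 nt, A=7 T=6 G=7 C=2): 3' end AGT has 1 G/C ✓; Tm = 2·13 + 4·9 = 62°C ✓ — passes.

Primer 1, Primer 2 and Primer 3.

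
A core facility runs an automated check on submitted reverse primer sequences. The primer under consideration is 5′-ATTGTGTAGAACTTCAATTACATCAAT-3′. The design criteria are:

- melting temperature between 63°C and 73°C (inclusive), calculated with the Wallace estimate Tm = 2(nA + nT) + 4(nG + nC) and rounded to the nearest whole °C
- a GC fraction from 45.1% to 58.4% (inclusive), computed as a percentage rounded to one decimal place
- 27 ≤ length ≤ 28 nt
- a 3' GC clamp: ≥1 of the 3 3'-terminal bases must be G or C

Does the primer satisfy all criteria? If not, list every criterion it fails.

Fails: GC content, GC clamp.

Base counts: A=10, T=10, G=3, C=4 (length 27).
Tm: Tm = 2·20 + 4·7 = 68°C ✓
GC content: GC 7/27 = 25.9%, outside 45.1–58.4% ✗
length: length 27 ✓
GC clamp: 3' end AAT has 0 G/C, need ≥1 ✗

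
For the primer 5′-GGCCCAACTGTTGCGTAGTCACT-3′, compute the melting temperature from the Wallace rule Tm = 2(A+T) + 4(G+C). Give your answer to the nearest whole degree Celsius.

Base counts: A=4, T=6, G=6, C=7 (length 23).
Tm = 2·(4+6) + 4·(6+7) = 2·10 + 4·13 = 20 + 52 = 72°C.

72°C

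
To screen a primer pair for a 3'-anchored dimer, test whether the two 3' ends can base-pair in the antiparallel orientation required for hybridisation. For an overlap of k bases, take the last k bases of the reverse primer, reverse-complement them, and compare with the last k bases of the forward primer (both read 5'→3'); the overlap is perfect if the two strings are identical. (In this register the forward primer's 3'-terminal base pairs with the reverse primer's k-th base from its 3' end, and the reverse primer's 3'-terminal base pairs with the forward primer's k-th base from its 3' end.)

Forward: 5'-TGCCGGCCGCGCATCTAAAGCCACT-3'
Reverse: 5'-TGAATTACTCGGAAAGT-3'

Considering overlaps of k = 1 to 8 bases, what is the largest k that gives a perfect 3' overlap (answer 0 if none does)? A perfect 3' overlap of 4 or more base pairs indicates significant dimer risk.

Last 8 bases (5'→3') — forward …AAGCCACT, reverse …CGGAAAGT.
Reverse complement of the reverse primer's last 8 bases: ACTTTCCG; its first k bases are the reverse complement of the reverse primer's last k bases, so a perfect k-base overlap needs the forward primer's last k bases to equal them.
Comparing (forward last k vs required): k=1: T vs A ✗; k=2: CT vs AC ✗; k=3: ACT vs ACT ✓; k=4: CACT vs ACTT ✗; k=5: CCACT vs ACTTT ✗; k=6: GCCACT vs ACTTTC ✗; k=7: AGCCACT vs ACTTTCC ✗; k=8: AAGCCACT vs ACTTTCCG ✗.
Only k = 3 is perfect, so the longest perfect 3' overlap is 3.

Longest perfect overlap: 3 complementary base pairs; below the dimer-risk threshold (threshold 4).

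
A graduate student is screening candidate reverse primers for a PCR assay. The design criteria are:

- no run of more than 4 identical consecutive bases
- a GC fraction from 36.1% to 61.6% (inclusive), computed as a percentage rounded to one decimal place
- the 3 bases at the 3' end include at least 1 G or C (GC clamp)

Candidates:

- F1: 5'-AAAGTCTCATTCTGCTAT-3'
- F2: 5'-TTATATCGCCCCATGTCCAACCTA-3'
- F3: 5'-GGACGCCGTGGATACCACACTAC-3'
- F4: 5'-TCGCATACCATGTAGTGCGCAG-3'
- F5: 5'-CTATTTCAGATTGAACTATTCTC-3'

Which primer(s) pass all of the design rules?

F1 (18 nt, A=5 T=7 G=2 C=4): longest run = 3 ✓; GC 6/18 = 33.3%, outside 36.1–61.6% ✗; 3' end TAT has 0 G/C, need ≥1 ✗ — fails.
F2 (24 nt, A=6 T=7 G=2 C=9): longest run = 4 ✓; GC 11/24 = 45.8% ✓; 3' end CTA has 1 G/C ✓ — passes.
F3 (23 nt, A=6 T=3 G=6 C=8): longest run = 2 ✓; GC 14/23 = 60.9% ✓; 3' end TAC has 1 G/C ✓ — passes.
F4 (22 nt, A=5 T=5 G=6 C=6): longest run = 2 ✓; GC 12/22 = 54.5% ✓; 3' end CAG has 2 G/C ✓ — passes.
F5 (23 nt, A=6 T=10 G=2 C=5): longest run = 3 ✓; GC 7/23 = 30.4%, outside 36.1–61.6% ✗; 3' end CTC has 2 G/C ✓ — fails.

F2, F3 and F4.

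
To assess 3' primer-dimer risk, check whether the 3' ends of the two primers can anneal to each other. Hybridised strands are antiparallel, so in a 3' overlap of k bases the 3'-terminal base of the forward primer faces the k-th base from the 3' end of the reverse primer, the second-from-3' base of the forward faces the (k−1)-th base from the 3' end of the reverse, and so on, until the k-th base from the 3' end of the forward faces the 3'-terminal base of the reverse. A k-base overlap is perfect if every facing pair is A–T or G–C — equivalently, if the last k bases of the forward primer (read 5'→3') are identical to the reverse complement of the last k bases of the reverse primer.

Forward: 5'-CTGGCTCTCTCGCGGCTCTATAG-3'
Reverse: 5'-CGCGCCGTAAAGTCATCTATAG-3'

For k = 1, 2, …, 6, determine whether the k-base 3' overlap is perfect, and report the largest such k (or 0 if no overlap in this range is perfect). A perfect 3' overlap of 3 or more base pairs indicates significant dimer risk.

Last 6 bases (5'→3') — forward …CTATAG, reverse …CTATAG.
Reverse complement of the reverse primer's last 6 bases: CTATAG; its first k bases are the reverse complement of the reverse primer's last k bases, so a perfect k-base overlap needs the forward primer's last k bases to equal them.
Comparing (forward last k vs required): k=1: G vs C ✗; k=2: AG vs CT ✗; k=3: TAG vs CTA ✗; k=4: ATAG vs CTAT ✗; k=5: TATAG vs CTATA ✗; k=6: CTATAG vs CTATAG ✓.
Only k = 6 is perfect, so the longest perfect 3' overlap is 6.

Longest perfect overlap: 6 complementary base pairs; significant dimer risk (threshold 3).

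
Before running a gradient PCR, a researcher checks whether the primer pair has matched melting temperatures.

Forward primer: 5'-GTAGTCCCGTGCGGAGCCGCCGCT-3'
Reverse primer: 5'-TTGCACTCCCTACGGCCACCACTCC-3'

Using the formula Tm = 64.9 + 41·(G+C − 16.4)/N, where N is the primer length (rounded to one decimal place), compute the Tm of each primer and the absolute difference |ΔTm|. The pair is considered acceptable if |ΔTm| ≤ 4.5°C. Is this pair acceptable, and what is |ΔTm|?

|ΔTm| = 3.4°C; the pair is acceptable.

Forward: G+C = 18, N = 24 → Tm = 64.9 + 41·(18 − 16.4)/24 = 67.6°C.
Reverse: G+C = 16, N = 25 → Tm = 64.9 + 41·(16 − 16.4)/25 = 64.2°C.
|ΔTm| = |67.6 − 64.2| = 3.4°C, ≤ 4.5°C.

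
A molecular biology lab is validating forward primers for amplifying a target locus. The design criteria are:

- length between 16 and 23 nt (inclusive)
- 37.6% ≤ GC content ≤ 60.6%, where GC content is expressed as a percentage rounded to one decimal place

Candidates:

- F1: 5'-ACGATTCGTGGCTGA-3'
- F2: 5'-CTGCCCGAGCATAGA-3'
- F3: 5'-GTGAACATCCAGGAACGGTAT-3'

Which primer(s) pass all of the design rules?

F1 (15 nt, A=3 T=4 G=5 C=3): length 15, outside 16–23 ✗; GC 8/15 = 53.3% ✓ — fails.
F2 (15 nt, A=4 T=2 G=4 C=5): length 15, outside 16–23 ✗; GC 9/15 = 60.0% ✓ — fails.
F3 (21 nt, A=7 T=4 G=6 C=4): length 21 ✓; GC 10/21 = 47.6% ✓ — passes.

F3 only.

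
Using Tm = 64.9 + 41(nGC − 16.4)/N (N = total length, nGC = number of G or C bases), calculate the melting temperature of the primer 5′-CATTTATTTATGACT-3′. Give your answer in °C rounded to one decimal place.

28.3°C

Base counts: A=4, T=8, G=1, C=2; G+C = 3, N = 15.
Tm = 64.9 + 41·(3 − 16.4)/15 = 64.9 + -549.40/15 = 28.3°C.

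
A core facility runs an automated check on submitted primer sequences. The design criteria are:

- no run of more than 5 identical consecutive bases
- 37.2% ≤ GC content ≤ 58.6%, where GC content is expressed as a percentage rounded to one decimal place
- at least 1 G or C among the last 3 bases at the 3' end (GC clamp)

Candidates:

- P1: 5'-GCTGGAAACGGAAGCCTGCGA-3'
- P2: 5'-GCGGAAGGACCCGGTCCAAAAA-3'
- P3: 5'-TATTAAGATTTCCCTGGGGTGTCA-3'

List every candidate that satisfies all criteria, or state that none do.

P3 only.

P1 (21 nt, A=6 T=2 G=8 C=5): longest run = 3 ✓; GC 13/21 = 61.9%, outside 37.2–58.6% ✗; 3' end CGA has 2 G/C ✓ — fails.
P2 (22 nt, A=8 T=1 G=7 C=6): longest run = 5 ✓; GC 13/22 = 59.1%, outside 37.2–58.6% ✗; 3' end AAA has 0 G/C, need ≥1 ✗ — fails.
P3 (24 nt, A=5 T=9 G=6 C=4): longest run = 4 ✓; GC 10/24 = 41.7% ✓; 3' end TCA has 1 G/C ✓ — passes.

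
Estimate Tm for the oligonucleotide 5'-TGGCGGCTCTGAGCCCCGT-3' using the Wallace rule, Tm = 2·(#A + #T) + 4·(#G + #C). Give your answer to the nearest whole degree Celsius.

66°C

Base counts: A=1, T=4, G=7, C=7 (length 19).
Tm = 2·(1+4) + 4·(7+7) = 2·5 + 4·14 = 10 + 56 = 66°C.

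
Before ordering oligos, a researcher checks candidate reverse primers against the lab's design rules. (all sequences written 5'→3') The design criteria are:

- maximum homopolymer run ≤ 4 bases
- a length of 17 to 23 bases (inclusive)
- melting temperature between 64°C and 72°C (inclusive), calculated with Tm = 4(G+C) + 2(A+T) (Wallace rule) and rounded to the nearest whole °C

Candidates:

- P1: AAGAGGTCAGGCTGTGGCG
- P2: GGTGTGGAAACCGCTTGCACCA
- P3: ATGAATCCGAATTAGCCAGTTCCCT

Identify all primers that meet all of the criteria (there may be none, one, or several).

P2 only.

P1 (19 nt, A=4 T=3 G=9 C=3): longest run = 2 ✓; length 19 ✓; Tm = 2·7 + 4·12 = 62°C, outside 64–72°C ✗ — fails.
P2 (22 nt, A=5 T=4 G=7 C=6): longest run = 3 ✓; length 22 ✓; Tm = 2·9 + 4·13 = 70°C ✓ — passes.
P3 (25 nt, A=7 T=7 G=4 C=7): longest run = 3 ✓; length 25, outside 17–23 ✗; Tm = 2·14 + 4·11 = 72°C ✓ — fails.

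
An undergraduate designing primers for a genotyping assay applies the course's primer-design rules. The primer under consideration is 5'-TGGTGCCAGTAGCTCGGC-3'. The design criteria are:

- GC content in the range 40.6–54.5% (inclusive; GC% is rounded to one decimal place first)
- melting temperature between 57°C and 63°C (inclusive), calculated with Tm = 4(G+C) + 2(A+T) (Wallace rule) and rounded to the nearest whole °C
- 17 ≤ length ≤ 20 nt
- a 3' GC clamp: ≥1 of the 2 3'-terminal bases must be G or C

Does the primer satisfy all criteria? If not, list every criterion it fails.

Base counts: A=2, T=4, G=7, C=5 (length 18).
GC content: GC 12/18 = 66.7%, outside 40.6–54.5% ✗
Tm: Tm = 2·6 + 4·12 = 60°C ✓
length: length 18 ✓
GC clamp: 3' end GC has 2 G/C ✓

Fails: GC content.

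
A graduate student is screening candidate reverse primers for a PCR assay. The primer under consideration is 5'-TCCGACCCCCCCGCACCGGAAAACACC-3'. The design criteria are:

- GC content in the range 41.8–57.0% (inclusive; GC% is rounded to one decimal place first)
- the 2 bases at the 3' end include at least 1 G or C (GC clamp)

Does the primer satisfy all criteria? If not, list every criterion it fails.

Fails: GC content.

Base counts: A=7, T=1, G=4, C=15 (length 27).
GC content: GC 19/27 = 70.4%, outside 41.8–57.0% ✗
GC clamp: 3' end CC has 2 G/C ✓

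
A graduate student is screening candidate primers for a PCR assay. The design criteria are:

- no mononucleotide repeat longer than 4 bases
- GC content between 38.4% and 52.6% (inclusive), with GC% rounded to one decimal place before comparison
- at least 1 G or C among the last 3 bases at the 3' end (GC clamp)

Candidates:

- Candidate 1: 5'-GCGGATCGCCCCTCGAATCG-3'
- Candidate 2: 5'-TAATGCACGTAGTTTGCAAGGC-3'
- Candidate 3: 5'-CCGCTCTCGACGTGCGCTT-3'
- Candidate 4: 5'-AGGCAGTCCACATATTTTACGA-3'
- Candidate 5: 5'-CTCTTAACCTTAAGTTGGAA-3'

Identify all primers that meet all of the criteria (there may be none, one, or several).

Candidate 1 (20 nt, A=3 T=3 G=6 C=8): longest run = 4 ✓; GC 14/20 = 70.0%, outside 38.4–52.6% ✗; 3' end TCG has 2 G/C ✓ — fails.
Candidate 2 (22 nt, A=6 T=6 G=6 C=4): longest run = 3 ✓; GC 10/22 = 45.5% ✓; 3' end GGC has 3 G/C ✓ — passes.
Candidate 3 (19 nt, A=1 T=5 G=5 C=8): longest run = 2 ✓; GC 13/19 = 68.4%, outside 38.4–52.6% ✗; 3' end CTT has 1 G/C ✓ — fails.
Candidate 4 (22 nt, A=7 T=6 G=4 C=5): longest run = 4 ✓; GC 9/22 = 40.9% ✓; 3' end CGA has 2 G/C ✓ — passes.
Candidate 5 (20 nt, A=6 T=7 G=3 C=4): longest run = 2 ✓; GC 7/20 = 35.0%, outside 38.4–52.6% ✗; 3' end GAA has 1 G/C ✓ — fails.

Candidate 2 and Candidate 4.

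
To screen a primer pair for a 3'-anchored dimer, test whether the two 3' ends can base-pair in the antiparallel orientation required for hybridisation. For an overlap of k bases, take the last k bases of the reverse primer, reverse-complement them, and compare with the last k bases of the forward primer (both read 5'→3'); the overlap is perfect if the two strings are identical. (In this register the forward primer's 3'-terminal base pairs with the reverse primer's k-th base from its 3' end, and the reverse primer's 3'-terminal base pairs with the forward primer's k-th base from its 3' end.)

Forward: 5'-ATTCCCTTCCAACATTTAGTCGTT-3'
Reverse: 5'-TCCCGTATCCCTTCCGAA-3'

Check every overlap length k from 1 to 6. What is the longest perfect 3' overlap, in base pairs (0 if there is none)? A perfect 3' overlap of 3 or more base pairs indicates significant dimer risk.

Longest perfect overlap: 2 complementary base pairs; below the dimer-risk threshold (threshold 3).

Last 6 bases (5'→3') — forward …GTCGTT, reverse …TCCGAA.
Reverse complement of the reverse primer's last 6 bases: TTCGGA; its first k bases are the reverse complement of the reverse primer's last k bases, so a perfect k-base overlap needs the forward primer's last k bases to equal them.
Comparing (forward last k vs required): k=1: T vs T ✓; k=2: TT vs TT ✓; k=3: GTT vs TTC ✗; k=4: CGTT vs TTCG ✗; k=5: TCGTT vs TTCGG ✗; k=6: GTCGTT vs TTCGGA ✗.
Perfect overlaps at k = 1, 2; the largest is 2.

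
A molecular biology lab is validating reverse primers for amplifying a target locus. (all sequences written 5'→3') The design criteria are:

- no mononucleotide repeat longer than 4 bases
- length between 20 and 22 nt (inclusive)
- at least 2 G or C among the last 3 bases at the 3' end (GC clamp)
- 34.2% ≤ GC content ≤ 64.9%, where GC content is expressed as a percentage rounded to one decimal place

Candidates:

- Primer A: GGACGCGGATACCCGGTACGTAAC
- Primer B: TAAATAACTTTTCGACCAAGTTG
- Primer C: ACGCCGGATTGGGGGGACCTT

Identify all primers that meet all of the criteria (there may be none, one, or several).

Primer A (24 nt, A=6 T=3 G=8 C=7): longest run = 3 ✓; length 24, outside 20–22 ✗; 3' end AAC has 1 G/C, need ≥2 ✗; GC 15/24 = 62.5% ✓ — fails.
Primer B (23 nt, A=8 T=8 G=3 C=4): longest run = 4 ✓; length 23, outside 20–22 ✗; 3' end TTG has 1 G/C, need ≥2 ✗; GC 7/23 = 30.4%, outside 34.2–64.9% ✗ — fails.
Primer C (21 nt, A=3 T=4 G=9 C=5): longest run = 6, exceeds 4 ✗; length 21 ✓; 3' end CTT has 1 G/C, need ≥2 ✗; GC 14/21 = 66.7%, outside 34.2–64.9% ✗ — fails.

None of the candidates satisfy all criteria.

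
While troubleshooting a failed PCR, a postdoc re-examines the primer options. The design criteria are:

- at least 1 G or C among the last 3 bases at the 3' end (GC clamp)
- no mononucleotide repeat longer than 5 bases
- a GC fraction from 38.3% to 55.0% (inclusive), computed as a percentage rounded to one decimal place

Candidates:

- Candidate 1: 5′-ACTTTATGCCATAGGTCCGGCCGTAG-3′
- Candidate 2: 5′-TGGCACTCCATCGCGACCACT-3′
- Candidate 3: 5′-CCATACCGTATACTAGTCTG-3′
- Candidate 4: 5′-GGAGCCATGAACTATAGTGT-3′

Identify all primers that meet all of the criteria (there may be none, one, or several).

Candidate 1, Candidate 3 and Candidate 4.

Candidate 1 (26 nt, A=5 T=7 G=7 C=7): 3' end TAG has 1 G/C ✓; longest run = 3 ✓; GC 14/26 = 53.8% ✓ — passes.
Candidate 2 (21 nt, A=4 T=4 G=4 C=9): 3' end ACT has 1 G/C ✓; longest run = 2 ✓; GC 13/21 = 61.9%, outside 38.3–55.0% ✗ — fails.
Candidate 3 (20 nt, A=5 T=6 G=3 C=6): 3' end CTG has 2 G/C ✓; longest run = 2 ✓; GC 9/20 = 45.0% ✓ — passes.
Candidate 4 (20 nt, A=6 T=5 G=6 C=3): 3' end TGT has 1 G/C ✓; longest run = 2 ✓; GC 9/20 = 45.0% ✓ — passes.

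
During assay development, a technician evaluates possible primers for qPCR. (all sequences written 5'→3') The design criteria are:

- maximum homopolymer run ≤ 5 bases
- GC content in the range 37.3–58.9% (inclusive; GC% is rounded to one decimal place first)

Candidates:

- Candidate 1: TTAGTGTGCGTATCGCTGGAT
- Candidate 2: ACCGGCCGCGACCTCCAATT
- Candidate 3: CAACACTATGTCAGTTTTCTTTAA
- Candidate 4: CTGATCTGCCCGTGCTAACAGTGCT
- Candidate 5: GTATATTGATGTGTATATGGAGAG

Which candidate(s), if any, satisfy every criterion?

Candidate 1 (21 nt, A=3 T=8 G=7 C=3): longest run = 2 ✓; GC 10/21 = 47.6% ✓ — passes.
Candidate 2 (20 nt, A=4 T=3 G=4 C=9): longest run = 2 ✓; GC 13/20 = 65.0%, outside 37.3–58.9% ✗ — fails.
Candidate 3 (24 nt, A=7 T=10 G=2 C=5): longest run = 4 ✓; GC 7/24 = 29.2%, outside 37.3–58.9% ✗ — fails.
Candidate 4 (25 nt, A=4 T=7 G=6 C=8): longest run = 3 ✓; GC 14/25 = 56.0% ✓ — passes.
Candidate 5 (24 nt, A=7 T=9 G=8 C=0): longest run = 2 ✓; GC 8/24 = 33.3%, outside 37.3–58.9% ✗ — fails.

Candidate 1 and Candidate 4.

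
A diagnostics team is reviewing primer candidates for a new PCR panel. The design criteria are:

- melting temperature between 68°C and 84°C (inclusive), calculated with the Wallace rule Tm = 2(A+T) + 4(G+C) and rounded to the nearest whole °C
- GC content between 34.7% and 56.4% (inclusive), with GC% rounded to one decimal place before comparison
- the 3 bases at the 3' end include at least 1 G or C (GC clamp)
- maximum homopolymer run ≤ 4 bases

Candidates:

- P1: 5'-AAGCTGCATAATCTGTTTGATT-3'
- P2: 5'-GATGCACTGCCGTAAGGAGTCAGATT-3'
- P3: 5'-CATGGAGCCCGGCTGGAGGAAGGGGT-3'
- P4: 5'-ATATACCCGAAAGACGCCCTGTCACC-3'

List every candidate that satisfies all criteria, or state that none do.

P1 (22 nt, A=6 T=9 G=4 C=3): Tm = 2·15 + 4·7 = 58°C, outside 68–84°C ✗; GC 7/22 = 31.8%, outside 34.7–56.4% ✗; 3' end ATT has 0 G/C, need ≥1 ✗; longest run = 3 ✓ — fails.
P2 (26 nt, A=7 T=6 G=8 C=5): Tm = 2·13 + 4·13 = 78°C ✓; GC 13/26 = 50.0% ✓; 3' end ATT has 0 G/C, need ≥1 ✗; longest run = 2 ✓ — fails.
P3 (26 nt, A=5 T=3 G=13 C=5): Tm = 2·8 + 4·18 = 88°C, outside 68–84°C ✗; GC 18/26 = 69.2%, outside 34.7–56.4% ✗; 3' end GGT has 2 G/C ✓; longest run = 4 ✓ — fails.
P4 (26 nt, A=8 T=4 G=4 C=10): Tm = 2·12 + 4·14 = 80°C ✓; GC 14/26 = 53.8% ✓; 3' end ACC has 2 G/C ✓; longest run = 3 ✓ — passes.

P4 only.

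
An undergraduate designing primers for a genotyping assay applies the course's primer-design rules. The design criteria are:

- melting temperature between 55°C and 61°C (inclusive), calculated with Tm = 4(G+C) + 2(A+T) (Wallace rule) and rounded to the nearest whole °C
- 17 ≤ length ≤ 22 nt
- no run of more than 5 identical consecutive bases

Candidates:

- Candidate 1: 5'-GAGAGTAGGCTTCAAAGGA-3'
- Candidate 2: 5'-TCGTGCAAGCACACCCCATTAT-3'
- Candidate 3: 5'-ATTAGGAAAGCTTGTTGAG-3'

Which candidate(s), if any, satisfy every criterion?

Candidate 1 (19 nt, A=7 T=3 G=7 C=2): Tm = 2·10 + 4·9 = 56°C ✓; length 19 ✓; longest run = 3 ✓ — passes.
Candidate 2 (22 nt, A=6 T=5 G=3 C=8): Tm = 2·11 + 4·11 = 66°C, outside 55–61°C ✗; length 22 ✓; longest run = 4 ✓ — fails.
Candidate 3 (19 nt, A=6 T=6 G=6 C=1): Tm = 2·12 + 4·7 = 52°C, outside 55–61°C ✗; length 19 ✓; longest run = 3 ✓ — fails.

Candidate 1 only.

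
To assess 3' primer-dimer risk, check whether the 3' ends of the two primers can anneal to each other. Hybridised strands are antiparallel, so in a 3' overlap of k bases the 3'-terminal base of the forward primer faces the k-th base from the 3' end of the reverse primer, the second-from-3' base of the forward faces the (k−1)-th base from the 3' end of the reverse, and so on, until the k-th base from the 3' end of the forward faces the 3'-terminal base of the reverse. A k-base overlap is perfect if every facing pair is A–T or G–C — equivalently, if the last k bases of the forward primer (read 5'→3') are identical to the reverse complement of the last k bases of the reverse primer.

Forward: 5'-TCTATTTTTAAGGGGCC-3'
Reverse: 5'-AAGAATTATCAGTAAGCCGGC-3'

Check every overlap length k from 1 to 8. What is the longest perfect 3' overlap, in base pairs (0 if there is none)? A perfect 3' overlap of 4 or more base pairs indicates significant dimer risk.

Longest perfect overlap: 3 complementary base pairs; below the dimer-risk threshold (threshold 4).

Last 8 bases (5'→3') — forward …AAGGGGCC, reverse …AAGCCGGC.
Reverse complement of the reverse primer's last 8 bases: GCCGGCTT; its first k bases are the reverse complement of the reverse primer's last k bases, so a perfect k-base overlap needs the forward primer's last k bases to equal them.
Comparing (forward last k vs required): k=1: C vs G ✗; k=2: CC vs GC ✗; k=3: GCC vs GCC ✓; k=4: GGCC vs GCCG ✗; k=5: GGGCC vs GCCGG ✗; k=6: GGGGCC vs GCCGGC ✗; k=7: AGGGGCC vs GCCGGCT ✗; k=8: AAGGGGCC vs GCCGGCTT ✗.
Only k = 3 is perfect, so the longest perfect 3' overlap is 3.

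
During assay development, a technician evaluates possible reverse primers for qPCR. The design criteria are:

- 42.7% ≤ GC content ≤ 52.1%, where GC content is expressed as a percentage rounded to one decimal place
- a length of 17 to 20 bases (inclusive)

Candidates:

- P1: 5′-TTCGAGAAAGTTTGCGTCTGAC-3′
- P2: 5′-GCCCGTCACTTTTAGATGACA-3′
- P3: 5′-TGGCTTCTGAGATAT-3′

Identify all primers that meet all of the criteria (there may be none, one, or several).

None of the candidates satisfy all criteria.

P1 (22 nt, A=5 T=7 G=6 C=4): GC 10/22 = 45.5% ✓; length 22, outside 17–20 ✗ — fails.
P2 (21 nt, A=5 T=6 G=4 C=6): GC 10/21 = 47.6% ✓; length 21, outside 17–20 ✗ — fails.
P3 (15 nt, A=3 T=6 G=4 C=2): GC 6/15 = 40.0%, outside 42.7–52.1% ✗; length 15, outside 17–20 ✗ — fails.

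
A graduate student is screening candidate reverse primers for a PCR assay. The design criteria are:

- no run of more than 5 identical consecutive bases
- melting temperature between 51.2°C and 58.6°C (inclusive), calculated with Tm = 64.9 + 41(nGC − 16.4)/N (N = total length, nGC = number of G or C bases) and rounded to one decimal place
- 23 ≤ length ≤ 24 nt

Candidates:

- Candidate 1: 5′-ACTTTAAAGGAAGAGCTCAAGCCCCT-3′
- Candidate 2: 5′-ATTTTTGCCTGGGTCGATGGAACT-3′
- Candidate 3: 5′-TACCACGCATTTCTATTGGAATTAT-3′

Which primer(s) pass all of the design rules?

Candidate 1 (26 nt, A=9 T=5 G=5 C=7): longest run = 4 ✓; Tm = 64.9 + 41·(12 − 16.4)/26 = 58.0°C ✓; length 26, outside 23–24 ✗ — fails.
Candidate 2 (24 nt, A=4 T=9 G=7 C=4): longest run = 5 ✓; Tm = 64.9 + 41·(11 − 16.4)/24 = 55.7°C ✓; length 24 ✓ — passes.
Candidate 3 (25 nt, A=7 T=10 G=3 C=5): longest run = 3 ✓; Tm = 64.9 + 41·(8 − 16.4)/25 = 51.1°C, outside 51.2–58.6°C ✗; length 25, outside 23–24 ✗ — fails.

Candidate 2 only.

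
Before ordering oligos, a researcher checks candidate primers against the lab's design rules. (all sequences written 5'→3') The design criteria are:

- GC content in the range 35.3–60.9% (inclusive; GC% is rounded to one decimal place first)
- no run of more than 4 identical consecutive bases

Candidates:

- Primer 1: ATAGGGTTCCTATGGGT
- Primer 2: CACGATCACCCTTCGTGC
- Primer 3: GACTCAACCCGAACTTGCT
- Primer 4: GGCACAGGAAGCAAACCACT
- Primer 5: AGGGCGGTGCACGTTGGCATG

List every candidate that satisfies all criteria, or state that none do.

Primer 1 (17 nt, A=3 T=6 G=6 C=2): GC 8/17 = 47.1% ✓; longest run = 3 ✓ — passes.
Primer 2 (18 nt, A=3 T=4 G=3 C=8): GC 11/18 = 61.1%, outside 35.3–60.9% ✗; longest run = 3 ✓ — fails.
Primer 3 (19 nt, A=5 T=4 G=3 C=7): GC 10/19 = 52.6% ✓; longest run = 3 ✓ — passes.
Primer 4 (20 nt, A=8 T=1 G=5 C=6): GC 11/20 = 55.0% ✓; longest run = 3 ✓ — passes.
Primer 5 (21 nt, A=3 T=4 G=10 C=4): GC 14/21 = 66.7%, outside 35.3–60.9% ✗; longest run = 3 ✓ — fails.

Primer 1, Primer 3 and Primer 4.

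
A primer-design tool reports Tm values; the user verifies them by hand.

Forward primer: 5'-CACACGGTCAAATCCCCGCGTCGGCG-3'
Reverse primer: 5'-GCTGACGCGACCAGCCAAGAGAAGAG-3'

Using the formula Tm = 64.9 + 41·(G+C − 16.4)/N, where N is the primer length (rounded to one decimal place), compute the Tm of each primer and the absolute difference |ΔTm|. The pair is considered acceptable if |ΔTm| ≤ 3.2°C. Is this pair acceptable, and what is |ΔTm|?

Forward: G+C = 18, N = 26 → Tm = 64.9 + 41·(18 − 16.4)/26 = 67.4°C.
Reverse: G+C = 16, N = 26 → Tm = 64.9 + 41·(16 − 16.4)/26 = 64.3°C.
|ΔTm| = |67.4 − 64.3| = 3.1°C, ≤ 3.2°C.

|ΔTm| = 3.1°C; the pair is acceptable.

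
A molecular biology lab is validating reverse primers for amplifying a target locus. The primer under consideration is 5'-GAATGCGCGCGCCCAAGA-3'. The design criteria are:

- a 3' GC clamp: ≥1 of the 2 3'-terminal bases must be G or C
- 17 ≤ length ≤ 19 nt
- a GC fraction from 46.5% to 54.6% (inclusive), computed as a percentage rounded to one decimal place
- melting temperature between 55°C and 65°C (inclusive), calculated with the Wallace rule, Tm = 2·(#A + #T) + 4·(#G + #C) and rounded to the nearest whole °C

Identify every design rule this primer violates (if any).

Base counts: A=5, T=1, G=6, C=6 (length 18).
GC clamp: 3' end GA has 1 G/C ✓
length: length 18 ✓
GC content: GC 12/18 = 66.7%, outside 46.5–54.6% ✗
Tm: Tm = 2·6 + 4·12 = 60°C ✓

Fails: GC content.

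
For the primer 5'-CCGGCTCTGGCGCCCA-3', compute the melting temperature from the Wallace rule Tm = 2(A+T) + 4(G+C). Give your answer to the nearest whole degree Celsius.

58°C

Base counts: A=1, T=2, G=5, C=8 (length 16).
Tm = 2·(1+2) + 4·(5+8) = 2·3 + 4·13 = 6 + 52 = 58°C.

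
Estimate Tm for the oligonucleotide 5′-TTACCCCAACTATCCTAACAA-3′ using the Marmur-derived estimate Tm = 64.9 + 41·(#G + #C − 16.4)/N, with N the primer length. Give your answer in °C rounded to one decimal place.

48.5°C

Base counts: A=8, T=5, G=0, C=8; G+C = 8, N = 21.
Tm = 64.9 + 41·(8 − 16.4)/21 = 64.9 + -344.40/21 = 48.5°C.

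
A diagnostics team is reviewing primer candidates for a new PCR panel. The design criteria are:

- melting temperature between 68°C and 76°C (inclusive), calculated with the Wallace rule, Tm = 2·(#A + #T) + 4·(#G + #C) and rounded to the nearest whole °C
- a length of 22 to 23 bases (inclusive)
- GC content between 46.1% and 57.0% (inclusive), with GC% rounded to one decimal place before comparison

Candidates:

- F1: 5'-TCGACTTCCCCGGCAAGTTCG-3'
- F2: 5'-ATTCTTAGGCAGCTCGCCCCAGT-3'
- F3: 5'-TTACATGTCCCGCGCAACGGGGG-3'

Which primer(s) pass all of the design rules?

F1 (21 nt, A=3 T=5 G=5 C=8): Tm = 2·8 + 4·13 = 68°C ✓; length 21, outside 22–23 ✗; GC 13/21 = 61.9%, outside 46.1–57.0% ✗ — fails.
F2 (23 nt, A=4 T=6 G=5 C=8): Tm = 2·10 + 4·13 = 72°C ✓; length 23 ✓; GC 13/23 = 56.5% ✓ — passes.
F3 (23 nt, A=4 T=4 G=8 C=7): Tm = 2·8 + 4·15 = 76°C ✓; length 23 ✓; GC 15/23 = 65.2%, outside 46.1–57.0% ✗ — fails.

F2 only.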